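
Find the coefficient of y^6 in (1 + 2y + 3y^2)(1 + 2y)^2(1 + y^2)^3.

(1 + 2y + 3y^2) has coefficients 1,2,3 for degrees 0…2.
(1 + 2y)^2 has coefficients 1,4,4,0,0,0,0 for degrees 0…6.
Finally multiplying by (1 + y^2)^3, the product of all factors after the first has coefficients 1,4,7,12,15,12,13 for degrees 0…6.
[y^6] = 1·13 + 2·12 + 3·15 = 82.

82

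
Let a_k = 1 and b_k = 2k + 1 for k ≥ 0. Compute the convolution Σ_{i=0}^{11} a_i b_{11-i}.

144

The convolution is the x^11 coefficient of A(x)B(x).
Σ = 1·23 + 1·21 + 1·19 + 1·17 + 1·15 + 1·13 + 1·11 + 1·9 + 1·7 + 1·5 + 1·3 + 1·1 = 144.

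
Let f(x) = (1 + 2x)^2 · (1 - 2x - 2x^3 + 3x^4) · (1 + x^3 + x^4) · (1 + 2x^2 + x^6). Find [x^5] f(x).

-16

(1 + 2x)^2 has coefficients 1,4,4 for degrees 0…2.
(1 - 2x - 2x^3 + 3x^4) has coefficients 1,-2,0,-2,3,0 for degrees 0…5.
Multiplying by (1 + x^3 + x^4) gives running coefficients 1,-2,0,-1,2,-2 for degrees 0…5.
Finally multiplying by (1 + 2x^2 + x^6), the product of all factors after the first has coefficients 1,-2,2,-5,2,-4 for degrees 0…5.
[x^5] = 1·(-4) + 4·2 + 4·(-5) = -16.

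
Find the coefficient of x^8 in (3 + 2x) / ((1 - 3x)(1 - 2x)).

70123

The denominator gives the recurrence a_n = 5a_(n−1) − 6a_(n−2) for n ≥ 3; the numerator fixes a_0 = 3, a_1 = 17, a_2 = 67.
Iterating: 3, 17, 67, 233, 763, 2417, 7507, 23033, 70123, so a_8 = 70123.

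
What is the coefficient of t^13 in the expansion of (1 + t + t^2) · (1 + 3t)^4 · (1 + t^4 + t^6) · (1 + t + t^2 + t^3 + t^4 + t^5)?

(1 + t + t^2) has coefficients 1,1,1 for degrees 0…2.
(1 + 3t)^4 has coefficients 1,12,54,108,81,0,0,0,0,0,0,0,0,0 for degrees 0…13.
Multiplying by (1 + t^4 + t^6) gives running coefficients 1,12,54,108,82,12,55,120,135,108,81,0,0,0 for degrees 0…13.
Finally multiplying by (1 + t + t^2 + t^3 + t^4 + t^5), the product of all factors after the first has coefficients 1,13,67,175,257,269,323,431,512,512,511,499,444,324 for degrees 0…13.
[t^13] = 1·324 + 1·444 + 1·499 = 1267.

1267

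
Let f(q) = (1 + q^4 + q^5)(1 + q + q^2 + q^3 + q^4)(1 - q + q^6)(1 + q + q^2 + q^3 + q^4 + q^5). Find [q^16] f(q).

(1 + q^4 + q^5) has coefficients 1,0,0,0,1,1 for degrees 0…5.
(1 + q + q^2 + q^3 + q^4) has coefficients 1,1,1,1,1,0,0,0,0,0,0,0,0,0,0,0,0 for degrees 0…16.
Multiplying by (1 - q + q^6) gives running coefficients 1,0,0,0,0,-1,1,1,1,1,1,0,0,0,0,0,0 for degrees 0…16.
Finally multiplying by (1 + q + q^2 + q^3 + q^4 + q^5), the product of all factors after the first has coefficients 1,1,1,1,1,0,0,1,2,3,4,5,4,3,2,1,0 for degrees 0…16.
[q^16] = 1·0 + 1·4 + 1·5 = 9.

9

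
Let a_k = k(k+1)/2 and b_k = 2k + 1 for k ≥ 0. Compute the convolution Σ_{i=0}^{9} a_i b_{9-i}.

825

This is [x^9] in the product of the two ordinary generating functions.
Σ = 0·19 + 1·17 + 3·15 + 6·13 + 10·11 + 15·9 + 21·7 + 28·5 + 36·3 + 45·1 = 825.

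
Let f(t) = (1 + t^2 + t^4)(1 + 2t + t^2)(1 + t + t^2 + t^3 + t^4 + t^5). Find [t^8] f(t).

(1 + t^2 + t^4) has coefficients 1,0,1,0,1 for degrees 0…4.
(1 + 2t + t^2) has coefficients 1,2,1,0,0,0,0,0,0 for degrees 0…8.
Finally multiplying by (1 + t + t^2 + t^3 + t^4 + t^5), the product of all factors after the first has coefficients 1,3,4,4,4,4,3,1,0 for degrees 0…8.
[t^8] = 1·0 + 1·3 + 1·4 = 7.

7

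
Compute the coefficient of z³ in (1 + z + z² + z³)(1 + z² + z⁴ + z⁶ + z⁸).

2

(1 + z + z² + z³) has coefficients 1,1,1,1 for degrees 0…3.
(1 + z² + z⁴ + z⁶ + z⁸) has coefficients 1,0,1,0 for degrees 0…3.
[z³] = 1·0 + 1·1 + 1·0 + 1·1 = 2.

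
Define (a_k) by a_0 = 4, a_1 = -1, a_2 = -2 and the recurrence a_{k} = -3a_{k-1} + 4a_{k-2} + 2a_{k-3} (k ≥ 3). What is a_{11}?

545096

The ordinary generating function has denominator 1 + 3q - 4q^2 - 2q^3.
Iterating the recurrence: a_0,…,a_{11} = 4, -1, -2, 10, -40, 156, -608, 2368, -9224, 35928, -139944, 545096.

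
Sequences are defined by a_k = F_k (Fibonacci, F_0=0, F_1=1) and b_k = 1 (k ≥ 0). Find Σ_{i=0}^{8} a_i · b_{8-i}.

54

The convolution is the t^8 coefficient of A(t)B(t).
Σ = 0·1 + 1·1 + 1·1 + 2·1 + 3·1 + 5·1 + 8·1 + 13·1 + 21·1 = 54.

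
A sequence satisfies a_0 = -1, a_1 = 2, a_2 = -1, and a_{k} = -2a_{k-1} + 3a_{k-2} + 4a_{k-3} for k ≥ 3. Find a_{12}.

The ordinary generating function has denominator 1 + 2x - 3x^2 - 4x^3.
Iterating the recurrence: a_0,…,a_{12} = -1, 2, -1, 4, -3, 14, -21, 72, -151, 434, -1033, 2764, -6891.

-6891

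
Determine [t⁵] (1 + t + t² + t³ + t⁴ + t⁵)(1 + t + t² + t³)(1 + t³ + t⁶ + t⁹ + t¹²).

(1 + t + t² + t³ + t⁴ + t⁵) has coefficients 1,1,1,1,1,1 for degrees 0…5.
(1 + t + t² + t³) has coefficients 1,1,1,1,0,0 for degrees 0…5.
Finally multiplying by (1 + t³ + t⁶ + t⁹ + t¹²), the product of all factors after the first has coefficients 1,1,1,2,1,1 for degrees 0…5.
[t⁵] = 1·1 + 1·1 + 1·2 + 1·1 + 1·1 + 1·1 = 7.

7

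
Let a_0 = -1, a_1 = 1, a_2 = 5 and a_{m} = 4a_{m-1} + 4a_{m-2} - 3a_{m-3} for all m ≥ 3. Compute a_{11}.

6496185

The ordinary generating function has denominator 1 - 4t - 4t^2 + 3t^3.
Iterating the recurrence: a_0,…,a_{11} = -1, 1, 5, 27, 125, 593, 2791, 13161, 62029, 292387, 1378181, 6496185.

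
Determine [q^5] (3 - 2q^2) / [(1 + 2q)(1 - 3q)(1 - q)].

586

Partial fractions give a closed form: a_n = (2/3)·(-2)^n + (5/2)·3^n + (-1/6)·1^n.
At n = 5: a_5 = 586.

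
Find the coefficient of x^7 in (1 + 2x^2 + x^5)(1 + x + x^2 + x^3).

1

(1 + 2x^2 + x^5) has coefficients 1,0,2,0,0,1 for degrees 0…5.
(1 + x + x^2 + x^3) has coefficients 1,1,1,1,0,0,0,0 for degrees 0…7.
[x^7] = 1·0 + 2·0 + 1·1 = 1.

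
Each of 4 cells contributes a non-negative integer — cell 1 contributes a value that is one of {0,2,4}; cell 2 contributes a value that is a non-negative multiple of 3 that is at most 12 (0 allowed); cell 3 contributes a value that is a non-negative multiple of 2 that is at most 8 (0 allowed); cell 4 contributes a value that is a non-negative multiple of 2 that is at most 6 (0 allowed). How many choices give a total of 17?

The generating function for the choices is (1 + x² + x⁴)·(1 + x³ + x⁶ + x⁹ + x¹²)·(1 + x² + x⁴ + x⁶ + x⁸)·(1 + x² + x⁴ + x⁶); the count is [x¹⁷].
(1 + x² + x⁴) has coefficients 1,0,1,0,1 for degrees 0…4.
(1 + x³ + x⁶ + x⁹ + x¹²) has coefficients 1,0,0,1,0,0,1,0,0,1,0,0,1,0,0,0,0,0 for degrees 0…17.
Multiplying by (1 + x² + x⁴ + x⁶ + x⁸) gives running coefficients 1,0,1,1,1,1,2,1,2,2,1,2,2,1,2,1,1,1 for degrees 0…17.
Finally multiplying by (1 + x² + x⁴ + x⁶), the product of all factors after the first has coefficients 1,0,2,1,3,2,5,3,6,5,6,6,7,6,7,6,6,5 for degrees 0…17.
[x¹⁷] = 1·5 + 1·6 + 1·6 = 17.

17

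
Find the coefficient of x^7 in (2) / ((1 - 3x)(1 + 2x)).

2522

Partial fractions give a closed form: a_n = (6/5)·3^n + (4/5)·(-2)^n.
At n = 7: a_7 = 2522.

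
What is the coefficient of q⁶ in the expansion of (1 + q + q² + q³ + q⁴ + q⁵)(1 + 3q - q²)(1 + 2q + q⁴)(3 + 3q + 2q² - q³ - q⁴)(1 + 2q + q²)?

(1 + q + q² + q³ + q⁴ + q⁵) has coefficients 1,1,1,1,1,1 for degrees 0…5.
(1 + 3q - q²) has coefficients 1,3,-1,0,0,0,0 for degrees 0…6.
Multiplying by (1 + 2q + q⁴) gives running coefficients 1,5,5,-2,1,3,-1 for degrees 0…6.
Multiplying by (3 + 3q + 2q² - q³ - q⁴) gives running coefficients 3,18,32,18,1,-2,5 for degrees 0…6.
Finally multiplying by (1 + 2q + q²), the product of all factors after the first has coefficients 3,24,71,100,69,18,2 for degrees 0…6.
[q⁶] = 1·2 + 1·18 + 1·69 + 1·100 + 1·71 + 1·24 = 284.

284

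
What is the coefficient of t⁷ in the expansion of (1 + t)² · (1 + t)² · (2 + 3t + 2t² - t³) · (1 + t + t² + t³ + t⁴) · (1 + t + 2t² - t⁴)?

263

(1 + t)² has coefficients 1,2,1 for degrees 0…2.
(1 + t)² has coefficients 1,2,1,0,0,0,0,0 for degrees 0…7.
Multiplying by (2 + 3t + 2t² - t³) gives running coefficients 2,7,10,6,0,-1,0,0 for degrees 0…7.
Multiplying by (1 + t + t² + t³ + t⁴) gives running coefficients 2,9,19,25,25,22,15,5 for degrees 0…7.
Finally multiplying by (1 + t + 2t² - t⁴), the product of all factors after the first has coefficients 2,11,32,62,86,88,68,39 for degrees 0…7.
[t⁷] = 1·39 + 2·68 + 1·88 = 263.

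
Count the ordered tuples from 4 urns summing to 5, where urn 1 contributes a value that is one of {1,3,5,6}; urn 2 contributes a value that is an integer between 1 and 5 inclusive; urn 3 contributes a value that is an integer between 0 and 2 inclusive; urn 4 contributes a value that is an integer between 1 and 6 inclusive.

The generating function for the choices is (t + t³ + t⁵ + t⁶)·(t + t² + t³ + t⁴ + t⁵)·(1 + t + t²)·(t + t² + t³ + t⁴ + t⁵ + t⁶); the count is [t⁵].
(t + t³ + t⁵ + t⁶) has coefficients 0,1,0,1,0,1 for degrees 0…5.
(t + t² + t³ + t⁴ + t⁵) has coefficients 0,1,1,1,1,1 for degrees 0…5.
Multiplying by (1 + t + t²) gives running coefficients 0,1,2,3,3,3 for degrees 0…5.
Finally multiplying by (t + t² + t³ + t⁴ + t⁵ + t⁶), the product of all factors after the first has coefficients 0,0,1,3,6,9 for degrees 0…5.
[t⁵] = 1·6 + 1·1 + 1·0 = 7.

7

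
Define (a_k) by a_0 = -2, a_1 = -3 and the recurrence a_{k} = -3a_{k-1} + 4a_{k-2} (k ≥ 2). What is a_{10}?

The ordinary generating function has denominator 1 + 3x - 4x^2.
Iterating the recurrence: a_0,…,a_{10} = -2, -3, 1, -15, 49, -207, 817, -3279, 13105, -52431, 209713.

209713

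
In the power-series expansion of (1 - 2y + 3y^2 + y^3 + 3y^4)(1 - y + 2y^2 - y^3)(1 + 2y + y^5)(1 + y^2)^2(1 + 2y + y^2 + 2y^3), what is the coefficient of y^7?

(1 - 2y + 3y^2 + y^3 + 3y^4) has coefficients 1,-2,3,1,3 for degrees 0…4.
(1 - y + 2y^2 - y^3) has coefficients 1,-1,2,-1,0,0,0,0 for degrees 0…7.
Multiplying by (1 + 2y + y^5) gives running coefficients 1,1,0,3,-2,1,-1,2 for degrees 0…7.
Multiplying by (1 + y^2)^2 gives running coefficients 1,1,2,5,-1,8,-5,7 for degrees 0…7.
Finally multiplying by (1 + 2y + y^2 + 2y^3), the product of all factors after the first has coefficients 1,3,5,12,13,15,20,3 for degrees 0…7.
[y^7] = 1·3 − 2·20 + 3·15 + 1·13 + 3·12 = 57.

57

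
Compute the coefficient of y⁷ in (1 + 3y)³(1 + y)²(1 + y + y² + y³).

(1 + 3y)³ has coefficients 1,9,27,27 for degrees 0…3.
(1 + y)² has coefficients 1,2,1,0,0,0,0,0 for degrees 0…7.
Finally multiplying by (1 + y + y² + y³), the product of all factors after the first has coefficients 1,3,4,4,3,1,0,0 for degrees 0…7.
[y⁷] = 1·0 + 9·0 + 27·1 + 27·3 = 108.

108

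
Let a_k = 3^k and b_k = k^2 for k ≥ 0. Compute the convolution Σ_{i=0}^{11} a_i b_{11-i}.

Write out a_i and b_{11-i} for i = 0,…,11 and sum the products.
Σ = 1·121 + 3·100 + 9·81 + 27·64 + 81·49 + 243·36 + 729·25 + 2187·16 + 6561·9 + 19683·4 + 59049·1 + 177147·0 = 265642.

265642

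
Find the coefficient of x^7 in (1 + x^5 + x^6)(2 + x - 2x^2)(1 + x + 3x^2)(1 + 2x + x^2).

(1 + x^5 + x^6) has coefficients 1,0,0,0,0,1,1 for degrees 0…6.
(2 + x - 2x^2) has coefficients 2,1,-2,0,0,0,0,0 for degrees 0…7.
Multiplying by (1 + x + 3x^2) gives running coefficients 2,3,5,1,-6,0,0,0 for degrees 0…7.
Finally multiplying by (1 + 2x + x^2), the product of all factors after the first has coefficients 2,7,13,14,1,-11,-6,0 for degrees 0…7.
[x^7] = 1·0 + 1·13 + 1·7 = 20.

20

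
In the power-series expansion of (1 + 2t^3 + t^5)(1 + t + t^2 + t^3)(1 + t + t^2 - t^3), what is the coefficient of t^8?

(1 + 2t^3 + t^5) has coefficients 1,0,0,2,0,1 for degrees 0…5.
(1 + t + t^2 + t^3) has coefficients 1,1,1,1,0,0,0,0,0 for degrees 0…8.
Finally multiplying by (1 + t + t^2 - t^3), the product of all factors after the first has coefficients 1,2,3,2,1,0,-1,0,0 for degrees 0…8.
[t^8] = 1·0 + 2·0 + 1·2 = 2.

2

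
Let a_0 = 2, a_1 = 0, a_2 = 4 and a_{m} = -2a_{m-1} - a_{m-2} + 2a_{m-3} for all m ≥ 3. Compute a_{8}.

-60

The ordinary generating function has denominator 1 + 2x + x^2 - 2x^3.
Iterating the recurrence: a_0,…,a_{8} = 2, 0, 4, -4, 4, 4, -20, 44, -60.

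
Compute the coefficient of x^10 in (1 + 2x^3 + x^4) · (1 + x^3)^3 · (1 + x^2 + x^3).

6

(1 + 2x^3 + x^4) has coefficients 1,0,0,2,1 for degrees 0…4.
(1 + x^3)^3 has coefficients 1,0,0,3,0,0,3,0,0,1,0 for degrees 0…10.
Finally multiplying by (1 + x^2 + x^3), the product of all factors after the first has coefficients 1,0,1,4,0,3,6,0,3,4,0 for degrees 0…10.
[x^10] = 1·0 + 2·0 + 1·6 = 6.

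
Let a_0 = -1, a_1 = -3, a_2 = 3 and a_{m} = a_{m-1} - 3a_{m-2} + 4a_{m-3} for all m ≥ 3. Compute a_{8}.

-169

The ordinary generating function has denominator 1 - y + 3y^2 - 4y^3.
Iterating the recurrence: a_0,…,a_{8} = -1, -3, 3, 8, -13, -25, 46, 69, -169.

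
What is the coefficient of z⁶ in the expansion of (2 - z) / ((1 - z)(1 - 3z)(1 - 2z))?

Partial fractions give a closed form: a_n = (1/2)·1^n + (15/2)·3^n + (-6)·2^n.
At n = 6: a_6 = 5084.

5084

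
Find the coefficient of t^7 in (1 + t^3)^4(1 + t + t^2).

(1 + t^3)^4 has coefficients 1,0,0,4,0,0,6,0 for degrees 0…7.
(1 + t + t^2) has coefficients 1,1,1,0,0,0,0,0 for degrees 0…7.
[t^7] = 1·0 + 4·0 + 6·1 = 6.

6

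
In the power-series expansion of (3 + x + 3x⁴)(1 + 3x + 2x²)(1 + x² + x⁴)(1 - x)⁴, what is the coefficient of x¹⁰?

-2

(3 + x + 3x⁴) has coefficients 3,1,0,0,3 for degrees 0…4.
(1 + 3x + 2x²) has coefficients 1,3,2,0,0,0,0,0,0,0,0 for degrees 0…10.
Multiplying by (1 + x² + x⁴) gives running coefficients 1,3,3,3,3,3,2,0,0,0,0 for degrees 0…10.
Finally multiplying by (1 - x)⁴, the product of all factors after the first has coefficients 1,-1,-3,5,-2,0,-1,1,3,-5,2 for degrees 0…10.
[x¹⁰] = 3·2 + 1·(-5) + 3·(-1) = -2.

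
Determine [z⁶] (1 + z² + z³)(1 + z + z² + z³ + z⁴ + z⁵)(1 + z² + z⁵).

6

(1 + z² + z³) has coefficients 1,0,1,1 for degrees 0…3.
(1 + z + z² + z³ + z⁴ + z⁵) has coefficients 1,1,1,1,1,1,0 for degrees 0…6.
Finally multiplying by (1 + z² + z⁵), the product of all factors after the first has coefficients 1,1,2,2,2,3,2 for degrees 0…6.
[z⁶] = 1·2 + 1·2 + 1·2 = 6.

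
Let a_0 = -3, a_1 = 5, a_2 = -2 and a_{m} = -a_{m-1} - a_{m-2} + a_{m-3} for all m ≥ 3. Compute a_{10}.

74

The ordinary generating function has denominator 1 + x + x^2 - x^3.
Iterating the recurrence: a_0,…,a_{10} = -3, 5, -2, -6, 13, -9, -10, 32, -31, -11, 74.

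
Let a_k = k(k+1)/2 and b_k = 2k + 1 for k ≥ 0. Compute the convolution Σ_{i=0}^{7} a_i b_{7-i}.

Write out a_i and b_{7-i} for i = 0,…,7 and sum the products.
Σ = 0·15 + 1·13 + 3·11 + 6·9 + 10·7 + 15·5 + 21·3 + 28·1 = 336.

336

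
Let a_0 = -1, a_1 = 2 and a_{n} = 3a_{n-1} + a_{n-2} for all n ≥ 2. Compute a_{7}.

The ordinary generating function has denominator 1 - 3y - y^2.
Iterating the recurrence: a_0,…,a_{7} = -1, 2, 5, 17, 56, 185, 611, 2018.

2018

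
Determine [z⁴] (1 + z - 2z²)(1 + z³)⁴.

(1 + z - 2z²) has coefficients 1,1,-2 for degrees 0…2.
(1 + z³)⁴ has coefficients 1,0,0,4,0 for degrees 0…4.
[z⁴] = 1·0 + 1·4 − 2·0 = 4.

4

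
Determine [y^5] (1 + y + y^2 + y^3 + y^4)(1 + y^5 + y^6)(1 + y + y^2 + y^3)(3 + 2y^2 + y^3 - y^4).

(1 + y + y^2 + y^3 + y^4) has coefficients 1,1,1,1,1 for degrees 0…4.
(1 + y^5 + y^6) has coefficients 1,0,0,0,0,1 for degrees 0…5.
Multiplying by (1 + y + y^2 + y^3) gives running coefficients 1,1,1,1,0,1 for degrees 0…5.
Finally multiplying by (3 + 2y^2 + y^3 - y^4), the product of all factors after the first has coefficients 3,3,5,6,2,5 for degrees 0…5.
[y^5] = 1·5 + 1·2 + 1·6 + 1·5 + 1·3 = 21.

21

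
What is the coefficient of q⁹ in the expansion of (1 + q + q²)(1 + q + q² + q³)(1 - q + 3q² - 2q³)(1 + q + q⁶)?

2

(1 + q + q²) has coefficients 1,1,1 for degrees 0…2.
(1 + q + q² + q³) has coefficients 1,1,1,1,0,0,0,0,0,0 for degrees 0…9.
Multiplying by (1 - q + 3q² - 2q³) gives running coefficients 1,0,3,1,0,1,-2,0,0,0 for degrees 0…9.
Finally multiplying by (1 + q + q⁶), the product of all factors after the first has coefficients 1,1,3,4,1,1,0,-2,3,1 for degrees 0…9.
[q⁹] = 1·1 + 1·3 + 1·(-2) = 2.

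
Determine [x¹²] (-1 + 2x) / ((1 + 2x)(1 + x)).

-16381

Partial fractions give a closed form: a_n = (-4)·(-2)^n + (3)·(-1)^n.
At n = 12: a_12 = -16381.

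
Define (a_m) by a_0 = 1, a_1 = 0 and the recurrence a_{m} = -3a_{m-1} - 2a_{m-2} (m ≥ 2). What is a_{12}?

The ordinary generating function has denominator 1 + 3z + 2z^2.
Iterating the recurrence: a_0,…,a_{12} = 1, 0, -2, 6, -14, 30, -62, 126, -254, 510, -1022, 2046, -4094.

-4094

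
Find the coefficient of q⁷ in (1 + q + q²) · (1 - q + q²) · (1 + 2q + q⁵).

(1 + q + q²) has coefficients 1,1,1 for degrees 0…2.
(1 - q + q²) has coefficients 1,-1,1,0,0,0,0,0 for degrees 0…7.
Finally multiplying by (1 + 2q + q⁵), the product of all factors after the first has coefficients 1,1,-1,2,0,1,-1,1 for degrees 0…7.
[q⁷] = 1·1 + 1·(-1) + 1·1 = 1.

1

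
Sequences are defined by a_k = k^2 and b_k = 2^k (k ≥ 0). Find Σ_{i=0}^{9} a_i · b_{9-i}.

This is [x^9] in the product of the two ordinary generating functions.
Σ = 0·512 + 1·256 + 4·128 + 9·64 + 16·32 + 25·16 + 36·8 + 49·4 + 64·2 + 81·1 = 2949.

2949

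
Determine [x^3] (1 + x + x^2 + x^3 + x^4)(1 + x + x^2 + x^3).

4

(1 + x + x^2 + x^3 + x^4) has coefficients 1,1,1,1 for degrees 0…3.
(1 + x + x^2 + x^3) has coefficients 1,1,1,1 for degrees 0…3.
[x^3] = 1·1 + 1·1 + 1·1 + 1·1 = 4.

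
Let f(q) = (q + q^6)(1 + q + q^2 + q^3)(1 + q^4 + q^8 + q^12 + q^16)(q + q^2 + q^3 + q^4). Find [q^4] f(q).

3

(q + q^6) has coefficients 0,1,0,0,0 for degrees 0…4.
(1 + q + q^2 + q^3) has coefficients 1,1,1,1,0 for degrees 0…4.
Multiplying by (1 + q^4 + q^8 + q^12 + q^16) gives running coefficients 1,1,1,1,1 for degrees 0…4.
Finally multiplying by (q + q^2 + q^3 + q^4), the product of all factors after the first has coefficients 0,1,2,3,4 for degrees 0…4.
[q^4] = 1·3 = 3.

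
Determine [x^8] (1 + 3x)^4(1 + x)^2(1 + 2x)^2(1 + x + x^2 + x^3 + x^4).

8458

(1 + 3x)^4 has coefficients 1,12,54,108,81 for degrees 0…4.
(1 + x)^2 has coefficients 1,2,1,0,0,0,0,0,0 for degrees 0…8.
Multiplying by (1 + 2x)^2 gives running coefficients 1,6,13,12,4,0,0,0,0 for degrees 0…8.
Finally multiplying by (1 + x + x^2 + x^3 + x^4), the product of all factors after the first has coefficients 1,7,20,32,36,35,29,16,4 for degrees 0…8.
[x^8] = 1·4 + 12·16 + 54·29 + 108·35 + 81·36 = 8458.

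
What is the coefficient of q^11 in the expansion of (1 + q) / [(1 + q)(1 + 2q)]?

-2048

Partial fractions give a closed form: a_n = (1)·(-2)^n.
At n = 11: a_11 = -2048.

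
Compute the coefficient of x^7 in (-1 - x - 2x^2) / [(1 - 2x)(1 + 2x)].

The denominator gives the recurrence a_n = 4a_(n−2) for n ≥ 3; the numerator fixes a_0 = -1, a_1 = -1, a_2 = -6.
Iterating: -1, -1, -6, -4, -24, -16, -96, -64, so a_7 = -64.

-64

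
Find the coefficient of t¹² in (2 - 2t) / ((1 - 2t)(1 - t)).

Partial fractions give a closed form: a_n = (2)·2^n.
At n = 12: a_12 = 8192.

8192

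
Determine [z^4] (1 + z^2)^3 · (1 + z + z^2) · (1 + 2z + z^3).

13

(1 + z^2)^3 has coefficients 1,0,3,0,3 for degrees 0…4.
(1 + z + z^2) has coefficients 1,1,1,0,0 for degrees 0…4.
Finally multiplying by (1 + 2z + z^3), the product of all factors after the first has coefficients 1,3,3,3,1 for degrees 0…4.
[z^4] = 1·1 + 3·3 + 3·1 = 13.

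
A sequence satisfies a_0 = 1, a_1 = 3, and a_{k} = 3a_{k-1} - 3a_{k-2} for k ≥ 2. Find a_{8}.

The ordinary generating function has denominator 1 - 3t + 3t^2.
Iterating the recurrence: a_0,…,a_{8} = 1, 3, 6, 9, 9, 0, -27, -81, -162.

-162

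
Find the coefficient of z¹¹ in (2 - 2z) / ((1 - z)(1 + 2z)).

The denominator gives the recurrence a_n = −a_(n−1) + 2a_(n−2) for n ≥ 2; the numerator fixes a_0 = 2, a_1 = -4.
Iterating: 2, -4, 8, -16, 32, -64, 128, -256, 512, -1024, 2048, -4096, so a_11 = -4096.

-4096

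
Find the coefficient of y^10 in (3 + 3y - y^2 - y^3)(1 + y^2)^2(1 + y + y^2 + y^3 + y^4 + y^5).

(3 + 3y - y^2 - y^3) has coefficients 3,3,-1,-1 for degrees 0…3.
(1 + y^2)^2 has coefficients 1,0,2,0,1,0,0,0,0,0,0 for degrees 0…10.
Finally multiplying by (1 + y + y^2 + y^3 + y^4 + y^5), the product of all factors after the first has coefficients 1,1,3,3,4,4,3,3,1,1,0 for degrees 0…10.
[y^10] = 3·0 + 3·1 − 1·1 − 1·3 = -1.

-1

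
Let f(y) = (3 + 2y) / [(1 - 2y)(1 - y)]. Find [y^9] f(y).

Partial fractions give a closed form: a_n = (8)·2^n + (-5)·1^n.
At n = 9: a_9 = 4091.

4091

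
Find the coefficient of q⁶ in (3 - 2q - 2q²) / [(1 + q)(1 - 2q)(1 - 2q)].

555

The denominator gives the recurrence a_n = 3a_(n−1) − 4a_(n−3) for n ≥ 3; the numerator fixes a_0 = 3, a_1 = 7, a_2 = 19.
Iterating: 3, 7, 19, 45, 107, 245, 555, so a_6 = 555.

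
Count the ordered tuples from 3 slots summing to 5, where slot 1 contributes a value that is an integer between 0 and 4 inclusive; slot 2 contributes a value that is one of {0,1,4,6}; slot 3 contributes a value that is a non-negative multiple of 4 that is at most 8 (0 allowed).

4

The generating function for the choices is (1 + z + z^2 + z^3 + z^4)·(1 + z + z^4 + z^6)·(1 + z^4 + z^8); the count is [z^5].
(1 + z + z^2 + z^3 + z^4) has coefficients 1,1,1,1,1 for degrees 0…4.
(1 + z + z^4 + z^6) has coefficients 1,1,0,0,1,0 for degrees 0…5.
Finally multiplying by (1 + z^4 + z^8), the product of all factors after the first has coefficients 1,1,0,0,2,1 for degrees 0…5.
[z^5] = 1·1 + 1·2 + 1·0 + 1·0 + 1·1 = 4.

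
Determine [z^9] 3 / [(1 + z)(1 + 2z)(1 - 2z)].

Partial fractions give a closed form: a_n = (-1)·(-1)^n + (3)·(-2)^n + (1)·2^n.
At n = 9: a_9 = -1023.

-1023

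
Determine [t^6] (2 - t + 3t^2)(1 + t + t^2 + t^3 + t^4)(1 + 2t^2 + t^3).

15

(2 - t + 3t^2) has coefficients 2,-1,3 for degrees 0…2.
(1 + t + t^2 + t^3 + t^4) has coefficients 1,1,1,1,1,0,0 for degrees 0…6.
Finally multiplying by (1 + 2t^2 + t^3), the product of all factors after the first has coefficients 1,1,3,4,4,3,3 for degrees 0…6.
[t^6] = 2·3 − 1·3 + 3·4 = 15.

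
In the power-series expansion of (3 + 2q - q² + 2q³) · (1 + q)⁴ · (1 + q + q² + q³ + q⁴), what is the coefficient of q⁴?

77

(3 + 2q - q² + 2q³) has coefficients 3,2,-1,2 for degrees 0…3.
(1 + q)⁴ has coefficients 1,4,6,4,1 for degrees 0…4.
Finally multiplying by (1 + q + q² + q³ + q⁴), the product of all factors after the first has coefficients 1,5,11,15,16 for degrees 0…4.
[q⁴] = 3·16 + 2·15 − 1·11 + 2·5 = 77.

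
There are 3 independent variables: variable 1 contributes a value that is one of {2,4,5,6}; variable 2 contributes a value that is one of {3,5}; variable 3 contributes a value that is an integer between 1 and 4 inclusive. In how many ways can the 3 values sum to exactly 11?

The generating function for the choices is (y² + y⁴ + y⁵ + y⁶)·(y³ + y⁵)·(y + y² + y³ + y⁴); the count is [y¹¹].
(y² + y⁴ + y⁵ + y⁶) has coefficients 0,0,1,0,1,1,1 for degrees 0…6.
(y³ + y⁵) has coefficients 0,0,0,1,0,1,0,0,0,0,0,0 for degrees 0…11.
Finally multiplying by (y + y² + y³ + y⁴), the product of all factors after the first has coefficients 0,0,0,0,1,1,2,2,1,1,0,0 for degrees 0…11.
[y¹¹] = 1·1 + 1·2 + 1·2 + 1·1 = 6.

6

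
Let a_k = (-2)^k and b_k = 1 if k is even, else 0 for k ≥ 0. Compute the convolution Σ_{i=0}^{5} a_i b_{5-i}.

Write out a_i and b_{5-i} for i = 0,…,5 and sum the products.
Σ = 1·0 − 2·1 + 4·0 − 8·1 + 16·0 − 32·1 = -42.

-42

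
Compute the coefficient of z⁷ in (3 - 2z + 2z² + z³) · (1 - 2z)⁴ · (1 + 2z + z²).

-56

(3 - 2z + 2z² + z³) has coefficients 3,-2,2,1 for degrees 0…3.
(1 - 2z)⁴ has coefficients 1,-8,24,-32,16,0,0,0 for degrees 0…7.
Finally multiplying by (1 + 2z + z²), the product of all factors after the first has coefficients 1,-6,9,8,-24,0,16,0 for degrees 0…7.
[z⁷] = 3·0 − 2·16 + 2·0 + 1·(-24) = -56.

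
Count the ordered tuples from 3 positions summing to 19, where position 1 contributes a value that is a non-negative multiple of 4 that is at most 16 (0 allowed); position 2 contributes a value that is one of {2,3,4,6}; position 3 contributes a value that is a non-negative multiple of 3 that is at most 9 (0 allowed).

The generating function for the choices is (1 + z^4 + z^8 + z^12 + z^16)·(z^2 + z^3 + z^4 + z^6)·(1 + z^3 + z^6 + z^9); the count is [z^19].
(1 + z^4 + z^8 + z^12 + z^16) has coefficients 1,0,0,0,1,0,0,0,1,0,0,0,1,0,0,0,1 for degrees 0…16.
(z^2 + z^3 + z^4 + z^6) has coefficients 0,0,1,1,1,0,1,0,0,0,0,0,0,0,0,0,0,0,0,0 for degrees 0…19.
Finally multiplying by (1 + z^3 + z^6 + z^9), the product of all factors after the first has coefficients 0,0,1,1,1,1,2,1,1,2,1,1,2,1,0,1,0,0,0,0 for degrees 0…19.
[z^19] = 1·0 + 1·1 + 1·1 + 1·1 + 1·1 = 4.

4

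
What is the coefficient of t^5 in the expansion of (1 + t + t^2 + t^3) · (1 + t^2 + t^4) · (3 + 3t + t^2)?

14

(1 + t + t^2 + t^3) has coefficients 1,1,1,1 for degrees 0…3.
(1 + t^2 + t^4) has coefficients 1,0,1,0,1,0 for degrees 0…5.
Finally multiplying by (3 + 3t + t^2), the product of all factors after the first has coefficients 3,3,4,3,4,3 for degrees 0…5.
[t^5] = 1·3 + 1·4 + 1·3 + 1·4 = 14.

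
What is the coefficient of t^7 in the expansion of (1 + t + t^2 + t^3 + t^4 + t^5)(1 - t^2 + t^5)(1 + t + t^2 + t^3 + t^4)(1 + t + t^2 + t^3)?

(1 + t + t^2 + t^3 + t^4 + t^5) has coefficients 1,1,1,1,1,1 for degrees 0…5.
(1 - t^2 + t^5) has coefficients 1,0,-1,0,0,1,0,0 for degrees 0…7.
Multiplying by (1 + t + t^2 + t^3 + t^4) gives running coefficients 1,1,0,0,0,0,0,1 for degrees 0…7.
Finally multiplying by (1 + t + t^2 + t^3), the product of all factors after the first has coefficients 1,2,2,2,1,0,0,1 for degrees 0…7.
[t^7] = 1·1 + 1·0 + 1·0 + 1·1 + 1·2 + 1·2 = 6.

6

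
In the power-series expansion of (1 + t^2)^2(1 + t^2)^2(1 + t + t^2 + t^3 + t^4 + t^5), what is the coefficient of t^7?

(1 + t^2)^2 has coefficients 1,0,2,0,1 for degrees 0…4.
(1 + t^2)^2 has coefficients 1,0,2,0,1,0,0,0 for degrees 0…7.
Finally multiplying by (1 + t + t^2 + t^3 + t^4 + t^5), the product of all factors after the first has coefficients 1,1,3,3,4,4,3,3 for degrees 0…7.
[t^7] = 1·3 + 2·4 + 1·3 = 14.

14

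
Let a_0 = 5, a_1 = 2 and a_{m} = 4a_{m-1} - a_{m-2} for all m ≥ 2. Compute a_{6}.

515

The ordinary generating function has denominator 1 - 4z + z^2.
Iterating the recurrence: a_0,…,a_{6} = 5, 2, 3, 10, 37, 138, 515.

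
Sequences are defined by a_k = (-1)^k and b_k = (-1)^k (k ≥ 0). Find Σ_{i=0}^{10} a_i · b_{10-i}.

11

This is [x^10] in the product of the two ordinary generating functions.
Σ = 1·1 − 1·(-1) + 1·1 − 1·(-1) + 1·1 − 1·(-1) + 1·1 − 1·(-1) + 1·1 − 1·(-1) + 1·1 = 11.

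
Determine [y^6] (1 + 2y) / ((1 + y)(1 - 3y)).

911

The denominator gives the recurrence a_n = 2a_(n−1) + 3a_(n−2) for n ≥ 3; the numerator fixes a_0 = 1, a_1 = 4, a_2 = 11.
Iterating: 1, 4, 11, 34, 101, 304, 911, so a_6 = 911.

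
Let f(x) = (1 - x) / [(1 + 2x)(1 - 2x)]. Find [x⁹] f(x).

-256

Partial fractions give a closed form: a_n = (3/4)·(-2)^n + (1/4)·2^n.
At n = 9: a_9 = -256.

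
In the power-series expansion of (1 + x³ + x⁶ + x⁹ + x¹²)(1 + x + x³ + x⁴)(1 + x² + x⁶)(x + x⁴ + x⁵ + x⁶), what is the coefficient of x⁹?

9

(1 + x³ + x⁶ + x⁹ + x¹²) has coefficients 1,0,0,1,0,0,1,0,0,1 for degrees 0…9.
(1 + x + x³ + x⁴) has coefficients 1,1,0,1,1,0,0,0,0,0 for degrees 0…9.
Multiplying by (1 + x² + x⁶) gives running coefficients 1,1,1,2,1,1,2,1,0,1 for degrees 0…9.
Finally multiplying by (x + x⁴ + x⁵ + x⁶), the product of all factors after the first has coefficients 0,1,1,1,3,3,4,6,5,4 for degrees 0…9.
[x⁹] = 1·4 + 1·4 + 1·1 + 1·0 = 9.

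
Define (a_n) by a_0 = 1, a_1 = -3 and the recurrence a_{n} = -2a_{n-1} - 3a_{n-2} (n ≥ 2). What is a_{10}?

-285

The ordinary generating function has denominator 1 + 2q + 3q^2.
Iterating the recurrence: a_0,…,a_{10} = 1, -3, 3, 3, -15, 21, 3, -69, 129, -51, -285.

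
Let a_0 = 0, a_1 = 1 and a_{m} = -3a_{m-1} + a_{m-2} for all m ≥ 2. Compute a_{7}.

1189

The ordinary generating function has denominator 1 + 3q - q^2.
Iterating the recurrence: a_0,…,a_{7} = 0, 1, -3, 10, -33, 109, -360, 1189.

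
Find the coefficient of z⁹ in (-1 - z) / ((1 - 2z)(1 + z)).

The denominator gives the recurrence a_n = a_(n−1) + 2a_(n−2) for n ≥ 3; the numerator fixes a_0 = -1, a_1 = -2, a_2 = -4.
Iterating: -1, -2, -4, -8, -16, -32, -64, -128, -256, -512, so a_9 = -512.

-512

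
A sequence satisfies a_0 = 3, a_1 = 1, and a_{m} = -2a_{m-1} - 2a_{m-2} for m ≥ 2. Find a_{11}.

224

The ordinary generating function has denominator 1 + 2q + 2q^2.
Iterating the recurrence: a_0,…,a_{11} = 3, 1, -8, 14, -12, -4, 32, -56, 48, 16, -128, 224.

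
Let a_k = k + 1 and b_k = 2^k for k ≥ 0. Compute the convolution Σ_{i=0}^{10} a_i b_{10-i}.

4083

The convolution is the t^10 coefficient of A(t)B(t).
Σ = 1·1024 + 2·512 + 3·256 + 4·128 + 5·64 + 6·32 + 7·16 + 8·8 + 9·4 + 10·2 + 11·1 = 4083.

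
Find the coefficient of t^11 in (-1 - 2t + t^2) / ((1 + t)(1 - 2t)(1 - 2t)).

The denominator gives the recurrence a_n = 3a_(n−1) − 4a_(n−3) for n ≥ 3; the numerator fixes a_0 = -1, a_1 = -5, a_2 = -14.
Iterating: -1, -5, -14, -38, -94, -226, -526, -1202, -2702, -6002, -13198, -28786, so a_11 = -28786.

-28786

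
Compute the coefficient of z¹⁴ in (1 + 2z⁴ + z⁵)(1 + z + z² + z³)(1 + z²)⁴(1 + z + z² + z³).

(1 + 2z⁴ + z⁵) has coefficients 1,0,0,0,2,1 for degrees 0…5.
(1 + z + z² + z³) has coefficients 1,1,1,1,0,0,0,0,0,0,0,0,0,0,0 for degrees 0…14.
Multiplying by (1 + z²)⁴ gives running coefficients 1,1,5,5,10,10,10,10,5,5,1,1,0,0,0 for degrees 0…14.
Finally multiplying by (1 + z + z² + z³), the product of all factors after the first has coefficients 1,2,7,12,21,30,35,40,35,30,21,12,7,2,1 for degrees 0…14.
[z¹⁴] = 1·1 + 2·21 + 1·30 = 73.

73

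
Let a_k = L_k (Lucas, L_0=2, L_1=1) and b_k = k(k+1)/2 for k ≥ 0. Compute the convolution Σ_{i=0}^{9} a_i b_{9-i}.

Write out a_i and b_{9-i} for i = 0,…,9 and sum the products.
Σ = 2·45 + 1·36 + 3·28 + 4·21 + 7·15 + 11·10 + 18·6 + 29·3 + 47·1 + 76·0 = 751.

751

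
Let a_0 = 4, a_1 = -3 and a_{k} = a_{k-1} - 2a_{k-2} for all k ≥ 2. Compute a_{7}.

-61

The ordinary generating function has denominator 1 - y + 2y^2.
Iterating the recurrence: a_0,…,a_{7} = 4, -3, -11, -5, 17, 27, -7, -61.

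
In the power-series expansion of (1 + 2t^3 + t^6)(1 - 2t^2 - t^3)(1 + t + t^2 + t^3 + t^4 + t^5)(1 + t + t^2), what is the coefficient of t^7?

(1 + 2t^3 + t^6) has coefficients 1,0,0,2,0,0,1 for degrees 0…6.
(1 - 2t^2 - t^3) has coefficients 1,0,-2,-1,0,0,0,0 for degrees 0…7.
Multiplying by (1 + t + t^2 + t^3 + t^4 + t^5) gives running coefficients 1,1,-1,-2,-2,-2,-3,-3 for degrees 0…7.
Finally multiplying by (1 + t + t^2), the product of all factors after the first has coefficients 1,2,1,-2,-5,-6,-7,-8 for degrees 0…7.
[t^7] = 1·(-8) + 2·(-5) + 1·2 = -16.

-16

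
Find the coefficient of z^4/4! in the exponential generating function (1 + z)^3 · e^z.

The EGF product rule gives c_4 = Σ_{k_1+k_2=4} C(4; k_1,k_2) · ∏ g_i(k_i), where (1+z)^3 gives the falling factorial (3)_k; e^z gives (1)^k.
g_1(k) for k = 0…4: 1, 3, 6, 6, 0.
g_2(k) for k = 0…4: 1, 1, 1, 1, 1.
c_4 = Σ_k C(4,k)·g_1(k)·g_2(4−k) = 1·1·1 + 4·3·1 + 6·6·1 + 4·6·1 = 1 + 12 + 36 + 24 = 73.

73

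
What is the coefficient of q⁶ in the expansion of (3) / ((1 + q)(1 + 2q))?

381

The denominator gives the recurrence a_n = −3a_(n−1) − 2a_(n−2) for n ≥ 2; the numerator fixes a_0 = 3, a_1 = -9.
Iterating: 3, -9, 21, -45, 93, -189, 381, so a_6 = 381.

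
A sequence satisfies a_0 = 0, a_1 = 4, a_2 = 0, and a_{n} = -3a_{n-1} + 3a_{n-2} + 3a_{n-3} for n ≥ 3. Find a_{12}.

The ordinary generating function has denominator 1 + 3t - 3t^2 - 3t^3.
Iterating the recurrence: a_0,…,a_{12} = 0, 4, 0, 12, -24, 108, -360, 1332, -4752, 17172, -61776, 222588, -801576.

-801576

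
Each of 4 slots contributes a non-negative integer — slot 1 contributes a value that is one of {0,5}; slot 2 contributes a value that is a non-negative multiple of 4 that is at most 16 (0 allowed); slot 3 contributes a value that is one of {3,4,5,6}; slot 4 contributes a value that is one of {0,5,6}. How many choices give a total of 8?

The generating function for the choices is (1 + t^5)·(1 + t^4 + t^8 + t^12 + t^16)·(t^3 + t^4 + t^5 + t^6)·(1 + t^5 + t^6); the count is [t^8].
(1 + t^5) has coefficients 1,0,0,0,0,1 for degrees 0…5.
(1 + t^4 + t^8 + t^12 + t^16) has coefficients 1,0,0,0,1,0,0,0,1 for degrees 0…8.
Multiplying by (t^3 + t^4 + t^5 + t^6) gives running coefficients 0,0,0,1,1,1,1,1,1 for degrees 0…8.
Finally multiplying by (1 + t^5 + t^6), the product of all factors after the first has coefficients 0,0,0,1,1,1,1,1,2 for degrees 0…8.
[t^8] = 1·2 + 1·1 = 3.

3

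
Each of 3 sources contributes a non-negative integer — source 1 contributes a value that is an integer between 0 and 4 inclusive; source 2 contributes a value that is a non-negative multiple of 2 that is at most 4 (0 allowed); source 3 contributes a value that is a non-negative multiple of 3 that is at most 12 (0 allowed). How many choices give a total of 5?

4

The generating function for the choices is (1 + y + y² + y³ + y⁴)·(1 + y² + y⁴)·(1 + y³ + y⁶ + y⁹ + y¹²); the count is [y⁵].
(1 + y + y² + y³ + y⁴) has coefficients 1,1,1,1,1 for degrees 0…4.
(1 + y² + y⁴) has coefficients 1,0,1,0,1,0 for degrees 0…5.
Finally multiplying by (1 + y³ + y⁶ + y⁹ + y¹²), the product of all factors after the first has coefficients 1,0,1,1,1,1 for degrees 0…5.
[y⁵] = 1·1 + 1·1 + 1·1 + 1·1 + 1·0 = 4.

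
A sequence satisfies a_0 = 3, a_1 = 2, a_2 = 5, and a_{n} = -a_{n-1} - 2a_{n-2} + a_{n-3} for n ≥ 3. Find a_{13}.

-607

The ordinary generating function has denominator 1 + x + 2x^2 - x^3.
Iterating the recurrence: a_0,…,a_{13} = 3, 2, 5, -6, -2, 19, -21, -19, 80, -63, -116, 322, -153, -607.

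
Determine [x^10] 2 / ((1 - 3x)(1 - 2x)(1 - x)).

523250

Partial fractions give a closed form: a_n = (9)·3^n + (-8)·2^n + (1)·1^n.
At n = 10: a_10 = 523250.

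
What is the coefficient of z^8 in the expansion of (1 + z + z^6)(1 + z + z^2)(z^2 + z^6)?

(1 + z + z^6) has coefficients 1,1,0,0,0,0,1 for degrees 0…6.
(1 + z + z^2) has coefficients 1,1,1,0,0,0,0,0,0 for degrees 0…8.
Finally multiplying by (z^2 + z^6), the product of all factors after the first has coefficients 0,0,1,1,1,0,1,1,1 for degrees 0…8.
[z^8] = 1·1 + 1·1 + 1·1 = 3.

3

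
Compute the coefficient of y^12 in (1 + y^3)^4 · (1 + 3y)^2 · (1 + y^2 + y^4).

(1 + y^3)^4 has coefficients 1,0,0,4,0,0,6,0,0,4,0,0,1 for degrees 0…12.
(1 + 3y)^2 has coefficients 1,6,9,0,0,0,0,0,0,0,0,0,0 for degrees 0…12.
Finally multiplying by (1 + y^2 + y^4), the product of all factors after the first has coefficients 1,6,10,6,10,6,9,0,0,0,0,0,0 for degrees 0…12.
[y^12] = 1·0 + 4·0 + 6·9 + 4·6 + 1·1 = 79.

79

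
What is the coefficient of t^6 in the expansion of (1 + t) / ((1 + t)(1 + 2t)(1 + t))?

127

The denominator gives the recurrence a_n = −4a_(n−1) − 5a_(n−2) − 2a_(n−3) for n ≥ 3; the numerator fixes a_0 = 1, a_1 = -3, a_2 = 7.
Iterating: 1, -3, 7, -15, 31, -63, 127, so a_6 = 127.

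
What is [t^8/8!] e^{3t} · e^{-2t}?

The EGF product rule gives c_8 = Σ_{k_1+k_2=8} C(8; k_1,k_2) · ∏ g_i(k_i), where e^{3t} gives (3)^k; e^{-2t} gives (-2)^k.
g_1(k) for k = 0…8: 1, 3, 9, 27, 81, 243, 729, 2187, 6561.
g_2(k) for k = 0…8: 1, -2, 4, -8, 16, -32, 64, -128, 256.
c_8 = Σ_k C(8,k)·g_1(k)·g_2(8−k) = 1·1·256 + 8·3·(-128) + 28·9·64 + 56·27·(-32) + 70·81·16 + 56·243·(-8) + 28·729·4 + 8·2187·(-2) + 1·6561·1 = 256 − 3072 + 16128 − 48384 + 90720 − 108864 + 81648 − 34992 + 6561 = 1.

1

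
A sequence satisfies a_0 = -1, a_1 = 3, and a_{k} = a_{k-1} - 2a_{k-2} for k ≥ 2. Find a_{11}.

47

The ordinary generating function has denominator 1 - t + 2t^2.
Iterating the recurrence: a_0,…,a_{11} = -1, 3, 5, -1, -11, -9, 13, 31, 5, -57, -67, 47.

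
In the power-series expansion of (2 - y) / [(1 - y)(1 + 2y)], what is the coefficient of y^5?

Partial fractions give a closed form: a_n = (1/3)·1^n + (5/3)·(-2)^n.
At n = 5: a_5 = -53.

-53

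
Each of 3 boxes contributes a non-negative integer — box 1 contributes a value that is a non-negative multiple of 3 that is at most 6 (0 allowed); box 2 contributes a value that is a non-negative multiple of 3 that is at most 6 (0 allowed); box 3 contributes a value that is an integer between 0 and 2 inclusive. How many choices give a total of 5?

The generating function for the choices is (1 + x³ + x⁶)·(1 + x³ + x⁶)·(1 + x + x²); the count is [x⁵].
(1 + x³ + x⁶) has coefficients 1,0,0,1,0,0 for degrees 0…5.
(1 + x³ + x⁶) has coefficients 1,0,0,1,0,0 for degrees 0…5.
Finally multiplying by (1 + x + x²), the product of all factors after the first has coefficients 1,1,1,1,1,1 for degrees 0…5.
[x⁵] = 1·1 + 1·1 = 2.

2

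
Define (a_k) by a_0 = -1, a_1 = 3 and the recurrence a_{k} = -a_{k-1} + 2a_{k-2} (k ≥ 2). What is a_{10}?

-1365

The ordinary generating function has denominator 1 + x - 2x^2.
Iterating the recurrence: a_0,…,a_{10} = -1, 3, -5, 11, -21, 43, -85, 171, -341, 683, -1365.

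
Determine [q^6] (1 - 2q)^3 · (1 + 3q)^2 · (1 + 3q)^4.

(1 - 2q)^3 has coefficients 1,-6,12,-8 for degrees 0…3.
(1 + 3q)^2 has coefficients 1,6,9,0,0,0,0 for degrees 0…6.
Finally multiplying by (1 + 3q)^4, the product of all factors after the first has coefficients 1,18,135,540,1215,1458,729 for degrees 0…6.
[q^6] = 1·729 − 6·1458 + 12·1215 − 8·540 = 2241.

2241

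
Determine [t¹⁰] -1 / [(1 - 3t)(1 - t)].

-88573

Partial fractions give a closed form: a_n = (-3/2)·3^n + (1/2)·1^n.
At n = 10: a_10 = -88573.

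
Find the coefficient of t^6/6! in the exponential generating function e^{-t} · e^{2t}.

The EGF product rule gives c_6 = Σ_{k_1+k_2=6} C(6; k_1,k_2) · ∏ g_i(k_i), where e^{-t} gives (-1)^k; e^{2t} gives (2)^k.
g_1(k) for k = 0…6: 1, -1, 1, -1, 1, -1, 1.
g_2(k) for k = 0…6: 1, 2, 4, 8, 16, 32, 64.
c_6 = Σ_k C(6,k)·g_1(k)·g_2(6−k) = 1·1·64 + 6·(-1)·32 + 15·1·16 + 20·(-1)·8 + 15·1·4 + 6·(-1)·2 + 1·1·1 = 64 − 192 + 240 − 160 + 60 − 12 + 1 = 1.

1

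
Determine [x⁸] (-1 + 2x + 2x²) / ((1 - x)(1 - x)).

21

The denominator gives the recurrence a_n = 2a_(n−1) − a_(n−2) for n ≥ 3; the numerator fixes a_0 = -1, a_1 = 0, a_2 = 3.
Iterating: -1, 0, 3, 6, 9, 12, 15, 18, 21, so a_8 = 21.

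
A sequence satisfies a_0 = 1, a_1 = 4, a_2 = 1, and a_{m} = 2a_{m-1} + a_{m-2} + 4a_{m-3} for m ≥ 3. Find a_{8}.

2089

The ordinary generating function has denominator 1 - 2t - t^2 - 4t^3.
Iterating the recurrence: a_0,…,a_{8} = 1, 4, 1, 10, 37, 88, 253, 742, 2089.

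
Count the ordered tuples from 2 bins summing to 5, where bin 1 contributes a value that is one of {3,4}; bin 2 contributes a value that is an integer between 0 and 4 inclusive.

2

The generating function for the choices is (y³ + y⁴)·(1 + y + y² + y³ + y⁴); the count is [y⁵].
(y³ + y⁴) has coefficients 0,0,0,1,1 for degrees 0…4.
(1 + y + y² + y³ + y⁴) has coefficients 1,1,1,1,1,0 for degrees 0…5.
[y⁵] = 1·1 + 1·1 = 2.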